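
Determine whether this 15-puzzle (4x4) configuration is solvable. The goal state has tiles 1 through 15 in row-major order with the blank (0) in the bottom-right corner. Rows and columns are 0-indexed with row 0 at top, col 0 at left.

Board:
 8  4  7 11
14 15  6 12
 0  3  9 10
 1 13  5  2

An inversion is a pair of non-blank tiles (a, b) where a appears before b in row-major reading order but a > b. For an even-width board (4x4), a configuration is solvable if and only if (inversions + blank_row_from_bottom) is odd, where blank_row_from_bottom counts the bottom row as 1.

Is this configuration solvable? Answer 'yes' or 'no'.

Answer: yes

Derivation:
Inversions: 61
Blank is in row 2 (0-indexed from top), which is row 2 counting from the bottom (bottom = 1).
61 + 2 = 63, which is odd, so the puzzle is solvable.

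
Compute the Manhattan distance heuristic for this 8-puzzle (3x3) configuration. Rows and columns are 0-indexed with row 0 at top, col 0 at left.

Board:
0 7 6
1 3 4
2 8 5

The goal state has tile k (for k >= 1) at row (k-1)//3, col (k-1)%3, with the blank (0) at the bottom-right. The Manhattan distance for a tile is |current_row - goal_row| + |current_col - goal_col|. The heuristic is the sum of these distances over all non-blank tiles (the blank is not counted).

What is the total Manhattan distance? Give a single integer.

Tile 7: (0,1)->(2,0) = 3
Tile 6: (0,2)->(1,2) = 1
Tile 1: (1,0)->(0,0) = 1
Tile 3: (1,1)->(0,2) = 2
Tile 4: (1,2)->(1,0) = 2
Tile 2: (2,0)->(0,1) = 3
Tile 8: (2,1)->(2,1) = 0
Tile 5: (2,2)->(1,1) = 2
Sum: 3 + 1 + 1 + 2 + 2 + 3 + 0 + 2 = 14

Answer: 14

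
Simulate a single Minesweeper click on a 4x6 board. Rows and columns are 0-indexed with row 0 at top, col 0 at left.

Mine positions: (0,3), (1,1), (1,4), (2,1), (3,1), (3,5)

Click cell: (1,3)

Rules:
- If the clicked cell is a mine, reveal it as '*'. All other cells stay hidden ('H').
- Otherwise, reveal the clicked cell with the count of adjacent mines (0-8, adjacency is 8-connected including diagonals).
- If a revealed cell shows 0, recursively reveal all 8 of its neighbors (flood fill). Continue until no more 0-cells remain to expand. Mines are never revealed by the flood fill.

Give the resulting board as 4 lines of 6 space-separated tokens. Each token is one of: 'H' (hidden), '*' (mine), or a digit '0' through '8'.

H H H H H H
H H H 2 H H
H H H H H H
H H H H H H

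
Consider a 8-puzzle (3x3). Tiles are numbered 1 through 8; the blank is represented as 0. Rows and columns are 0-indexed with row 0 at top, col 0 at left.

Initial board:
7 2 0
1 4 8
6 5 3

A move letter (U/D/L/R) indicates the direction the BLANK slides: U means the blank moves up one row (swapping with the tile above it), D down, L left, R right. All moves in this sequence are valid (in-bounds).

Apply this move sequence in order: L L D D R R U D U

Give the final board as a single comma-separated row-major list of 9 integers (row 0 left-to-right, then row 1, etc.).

After move 1 (L):
7 0 2
1 4 8
6 5 3

After move 2 (L):
0 7 2
1 4 8
6 5 3

After move 3 (D):
1 7 2
0 4 8
6 5 3

After move 4 (D):
1 7 2
6 4 8
0 5 3

After move 5 (R):
1 7 2
6 4 8
5 0 3

After move 6 (R):
1 7 2
6 4 8
5 3 0

After move 7 (U):
1 7 2
6 4 0
5 3 8

After move 8 (D):
1 7 2
6 4 8
5 3 0

After move 9 (U):
1 7 2
6 4 0
5 3 8

Answer: 1, 7, 2, 6, 4, 0, 5, 3, 8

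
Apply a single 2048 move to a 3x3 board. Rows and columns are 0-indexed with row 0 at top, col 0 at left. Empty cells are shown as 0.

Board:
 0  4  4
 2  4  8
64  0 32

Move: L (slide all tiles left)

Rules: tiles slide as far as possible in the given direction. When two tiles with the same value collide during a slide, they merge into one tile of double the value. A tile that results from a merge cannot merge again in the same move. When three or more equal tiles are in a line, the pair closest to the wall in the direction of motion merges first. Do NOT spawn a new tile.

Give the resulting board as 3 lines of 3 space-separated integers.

Answer:  8  0  0
 2  4  8
64 32  0

Derivation:
Slide left:
row 0: [0, 4, 4] -> [8, 0, 0]
row 1: [2, 4, 8] -> [2, 4, 8]
row 2: [64, 0, 32] -> [64, 32, 0]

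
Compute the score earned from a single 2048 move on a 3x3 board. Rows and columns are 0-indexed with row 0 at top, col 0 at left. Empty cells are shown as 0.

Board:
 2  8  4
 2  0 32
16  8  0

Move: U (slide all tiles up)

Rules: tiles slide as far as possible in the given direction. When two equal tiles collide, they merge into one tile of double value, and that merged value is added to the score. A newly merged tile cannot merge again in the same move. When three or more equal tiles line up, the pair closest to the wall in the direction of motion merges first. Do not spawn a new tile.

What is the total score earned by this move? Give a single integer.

Slide up:
col 0: [2, 2, 16] -> [4, 16, 0]  score +4 (running 4)
col 1: [8, 0, 8] -> [16, 0, 0]  score +16 (running 20)
col 2: [4, 32, 0] -> [4, 32, 0]  score +0 (running 20)
Board after move:
 4 16  4
16  0 32
 0  0  0

Answer: 20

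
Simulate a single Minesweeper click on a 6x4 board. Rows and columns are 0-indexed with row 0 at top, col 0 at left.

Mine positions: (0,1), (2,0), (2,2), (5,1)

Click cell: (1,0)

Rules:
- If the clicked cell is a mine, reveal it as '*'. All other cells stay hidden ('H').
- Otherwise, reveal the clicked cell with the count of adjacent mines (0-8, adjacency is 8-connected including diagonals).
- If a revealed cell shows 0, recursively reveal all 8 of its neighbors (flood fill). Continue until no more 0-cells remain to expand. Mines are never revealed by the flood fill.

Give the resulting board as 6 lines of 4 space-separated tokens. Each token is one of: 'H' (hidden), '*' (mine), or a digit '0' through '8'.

H H H H
2 H H H
H H H H
H H H H
H H H H
H H H H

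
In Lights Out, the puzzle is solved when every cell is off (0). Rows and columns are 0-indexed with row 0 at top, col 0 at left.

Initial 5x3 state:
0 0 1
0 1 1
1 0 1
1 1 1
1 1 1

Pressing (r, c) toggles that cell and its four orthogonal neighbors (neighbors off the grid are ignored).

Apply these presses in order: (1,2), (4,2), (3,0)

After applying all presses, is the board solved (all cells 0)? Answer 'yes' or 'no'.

After press 1 at (1,2):
0 0 0
0 0 0
1 0 0
1 1 1
1 1 1

After press 2 at (4,2):
0 0 0
0 0 0
1 0 0
1 1 0
1 0 0

After press 3 at (3,0):
0 0 0
0 0 0
0 0 0
0 0 0
0 0 0

Lights still on: 0

Answer: yes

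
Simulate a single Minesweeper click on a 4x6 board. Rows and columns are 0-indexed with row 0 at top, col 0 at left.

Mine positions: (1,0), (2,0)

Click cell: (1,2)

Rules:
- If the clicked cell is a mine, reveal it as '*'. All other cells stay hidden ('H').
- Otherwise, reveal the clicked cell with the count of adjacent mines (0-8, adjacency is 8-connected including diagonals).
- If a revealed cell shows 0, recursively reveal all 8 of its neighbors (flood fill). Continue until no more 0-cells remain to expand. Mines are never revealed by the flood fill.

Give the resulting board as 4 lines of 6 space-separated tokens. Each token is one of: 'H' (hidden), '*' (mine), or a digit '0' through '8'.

H 1 0 0 0 0
H 2 0 0 0 0
H 2 0 0 0 0
H 1 0 0 0 0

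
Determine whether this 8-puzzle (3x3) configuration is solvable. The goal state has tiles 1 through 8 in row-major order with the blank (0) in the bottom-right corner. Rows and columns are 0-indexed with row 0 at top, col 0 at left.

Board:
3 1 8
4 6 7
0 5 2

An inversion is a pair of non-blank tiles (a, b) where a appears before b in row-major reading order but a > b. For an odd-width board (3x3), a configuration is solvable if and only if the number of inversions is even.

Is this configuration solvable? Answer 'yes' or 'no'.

Answer: no

Derivation:
Inversions (pairs i<j in row-major order where tile[i] > tile[j] > 0): 13
13 is odd, so the puzzle is not solvable.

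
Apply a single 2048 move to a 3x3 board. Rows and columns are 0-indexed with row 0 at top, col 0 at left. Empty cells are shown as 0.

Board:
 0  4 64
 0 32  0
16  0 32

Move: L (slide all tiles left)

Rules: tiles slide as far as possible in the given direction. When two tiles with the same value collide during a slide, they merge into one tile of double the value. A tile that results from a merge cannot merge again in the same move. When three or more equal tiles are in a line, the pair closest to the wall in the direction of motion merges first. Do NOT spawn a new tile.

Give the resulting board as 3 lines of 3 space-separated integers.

Slide left:
row 0: [0, 4, 64] -> [4, 64, 0]
row 1: [0, 32, 0] -> [32, 0, 0]
row 2: [16, 0, 32] -> [16, 32, 0]

Answer:  4 64  0
32  0  0
16 32  0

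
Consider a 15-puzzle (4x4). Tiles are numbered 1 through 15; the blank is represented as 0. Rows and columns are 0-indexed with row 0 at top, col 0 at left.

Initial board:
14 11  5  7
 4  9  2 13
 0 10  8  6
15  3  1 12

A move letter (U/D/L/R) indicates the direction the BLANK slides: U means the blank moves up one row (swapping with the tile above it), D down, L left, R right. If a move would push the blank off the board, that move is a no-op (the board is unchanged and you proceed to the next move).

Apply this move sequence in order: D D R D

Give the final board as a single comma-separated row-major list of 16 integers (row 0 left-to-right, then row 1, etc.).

Answer: 14, 11, 5, 7, 4, 9, 2, 13, 15, 10, 8, 6, 3, 0, 1, 12

Derivation:
After move 1 (D):
14 11  5  7
 4  9  2 13
15 10  8  6
 0  3  1 12

After move 2 (D):
14 11  5  7
 4  9  2 13
15 10  8  6
 0  3  1 12

After move 3 (R):
14 11  5  7
 4  9  2 13
15 10  8  6
 3  0  1 12

After move 4 (D):
14 11  5  7
 4  9  2 13
15 10  8  6
 3  0  1 12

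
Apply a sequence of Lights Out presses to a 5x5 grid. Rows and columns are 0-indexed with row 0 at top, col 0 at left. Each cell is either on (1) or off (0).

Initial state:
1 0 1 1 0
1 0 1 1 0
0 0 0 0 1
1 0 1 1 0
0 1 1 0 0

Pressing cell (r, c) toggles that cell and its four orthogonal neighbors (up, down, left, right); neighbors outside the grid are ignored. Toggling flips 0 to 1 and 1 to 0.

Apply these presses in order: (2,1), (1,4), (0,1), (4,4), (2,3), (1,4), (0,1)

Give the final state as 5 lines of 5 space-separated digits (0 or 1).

Answer: 1 0 1 1 0
1 1 1 0 0
1 1 0 1 0
1 1 1 0 1
0 1 1 1 1

Derivation:
After press 1 at (2,1):
1 0 1 1 0
1 1 1 1 0
1 1 1 0 1
1 1 1 1 0
0 1 1 0 0

After press 2 at (1,4):
1 0 1 1 1
1 1 1 0 1
1 1 1 0 0
1 1 1 1 0
0 1 1 0 0

After press 3 at (0,1):
0 1 0 1 1
1 0 1 0 1
1 1 1 0 0
1 1 1 1 0
0 1 1 0 0

After press 4 at (4,4):
0 1 0 1 1
1 0 1 0 1
1 1 1 0 0
1 1 1 1 1
0 1 1 1 1

After press 5 at (2,3):
0 1 0 1 1
1 0 1 1 1
1 1 0 1 1
1 1 1 0 1
0 1 1 1 1

After press 6 at (1,4):
0 1 0 1 0
1 0 1 0 0
1 1 0 1 0
1 1 1 0 1
0 1 1 1 1

After press 7 at (0,1):
1 0 1 1 0
1 1 1 0 0
1 1 0 1 0
1 1 1 0 1
0 1 1 1 1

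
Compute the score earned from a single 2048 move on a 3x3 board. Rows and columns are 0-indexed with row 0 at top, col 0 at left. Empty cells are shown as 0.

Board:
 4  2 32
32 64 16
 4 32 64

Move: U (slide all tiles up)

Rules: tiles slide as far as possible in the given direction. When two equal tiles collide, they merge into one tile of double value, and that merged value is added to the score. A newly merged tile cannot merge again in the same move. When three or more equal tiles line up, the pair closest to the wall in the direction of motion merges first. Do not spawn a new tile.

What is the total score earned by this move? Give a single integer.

Answer: 0

Derivation:
Slide up:
col 0: [4, 32, 4] -> [4, 32, 4]  score +0 (running 0)
col 1: [2, 64, 32] -> [2, 64, 32]  score +0 (running 0)
col 2: [32, 16, 64] -> [32, 16, 64]  score +0 (running 0)
Board after move:
 4  2 32
32 64 16
 4 32 64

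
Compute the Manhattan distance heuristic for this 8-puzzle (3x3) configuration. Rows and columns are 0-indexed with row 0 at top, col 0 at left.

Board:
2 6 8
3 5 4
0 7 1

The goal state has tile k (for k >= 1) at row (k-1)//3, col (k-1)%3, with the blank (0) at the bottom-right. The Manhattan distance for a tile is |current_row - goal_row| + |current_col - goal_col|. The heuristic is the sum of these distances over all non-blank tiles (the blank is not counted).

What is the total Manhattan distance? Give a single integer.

Tile 2: (0,0)->(0,1) = 1
Tile 6: (0,1)->(1,2) = 2
Tile 8: (0,2)->(2,1) = 3
Tile 3: (1,0)->(0,2) = 3
Tile 5: (1,1)->(1,1) = 0
Tile 4: (1,2)->(1,0) = 2
Tile 7: (2,1)->(2,0) = 1
Tile 1: (2,2)->(0,0) = 4
Sum: 1 + 2 + 3 + 3 + 0 + 2 + 1 + 4 = 16

Answer: 16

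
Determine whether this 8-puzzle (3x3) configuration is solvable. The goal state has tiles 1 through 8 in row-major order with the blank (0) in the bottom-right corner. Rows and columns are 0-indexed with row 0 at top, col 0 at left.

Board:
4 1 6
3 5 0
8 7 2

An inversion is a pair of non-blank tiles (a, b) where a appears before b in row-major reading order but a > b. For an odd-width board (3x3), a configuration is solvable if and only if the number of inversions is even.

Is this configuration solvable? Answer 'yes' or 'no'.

Inversions (pairs i<j in row-major order where tile[i] > tile[j] > 0): 11
11 is odd, so the puzzle is not solvable.

Answer: no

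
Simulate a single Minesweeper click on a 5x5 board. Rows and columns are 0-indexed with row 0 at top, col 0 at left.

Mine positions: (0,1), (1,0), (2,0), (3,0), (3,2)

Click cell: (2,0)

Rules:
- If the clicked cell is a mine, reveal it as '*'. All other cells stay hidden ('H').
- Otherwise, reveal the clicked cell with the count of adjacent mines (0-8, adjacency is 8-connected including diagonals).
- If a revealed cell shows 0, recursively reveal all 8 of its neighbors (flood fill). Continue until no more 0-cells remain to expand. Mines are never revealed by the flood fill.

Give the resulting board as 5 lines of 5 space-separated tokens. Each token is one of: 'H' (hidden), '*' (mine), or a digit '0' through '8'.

H H H H H
H H H H H
* H H H H
H H H H H
H H H H H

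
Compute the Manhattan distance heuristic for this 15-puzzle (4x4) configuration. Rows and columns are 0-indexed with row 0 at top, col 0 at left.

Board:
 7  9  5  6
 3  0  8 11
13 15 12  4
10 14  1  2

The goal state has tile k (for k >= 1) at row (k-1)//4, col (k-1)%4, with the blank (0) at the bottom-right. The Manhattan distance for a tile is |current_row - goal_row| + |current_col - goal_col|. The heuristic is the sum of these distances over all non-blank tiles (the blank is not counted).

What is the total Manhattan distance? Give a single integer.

Answer: 36

Derivation:
Tile 7: (0,0)->(1,2) = 3
Tile 9: (0,1)->(2,0) = 3
Tile 5: (0,2)->(1,0) = 3
Tile 6: (0,3)->(1,1) = 3
Tile 3: (1,0)->(0,2) = 3
Tile 8: (1,2)->(1,3) = 1
Tile 11: (1,3)->(2,2) = 2
Tile 13: (2,0)->(3,0) = 1
Tile 15: (2,1)->(3,2) = 2
Tile 12: (2,2)->(2,3) = 1
Tile 4: (2,3)->(0,3) = 2
Tile 10: (3,0)->(2,1) = 2
Tile 14: (3,1)->(3,1) = 0
Tile 1: (3,2)->(0,0) = 5
Tile 2: (3,3)->(0,1) = 5
Sum: 3 + 3 + 3 + 3 + 3 + 1 + 2 + 1 + 2 + 1 + 2 + 2 + 0 + 5 + 5 = 36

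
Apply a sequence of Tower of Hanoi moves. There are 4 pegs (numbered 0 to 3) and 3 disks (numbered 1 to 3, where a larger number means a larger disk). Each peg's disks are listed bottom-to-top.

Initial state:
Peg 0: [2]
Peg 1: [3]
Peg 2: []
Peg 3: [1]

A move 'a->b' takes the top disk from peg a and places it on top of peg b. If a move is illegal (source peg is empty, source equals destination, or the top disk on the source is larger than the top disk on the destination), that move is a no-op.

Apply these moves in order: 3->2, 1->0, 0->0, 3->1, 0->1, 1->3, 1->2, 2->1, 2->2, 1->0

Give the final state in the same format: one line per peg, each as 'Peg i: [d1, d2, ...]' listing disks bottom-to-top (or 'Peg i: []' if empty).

Answer: Peg 0: [1]
Peg 1: [3]
Peg 2: []
Peg 3: [2]

Derivation:
After move 1 (3->2):
Peg 0: [2]
Peg 1: [3]
Peg 2: [1]
Peg 3: []

After move 2 (1->0):
Peg 0: [2]
Peg 1: [3]
Peg 2: [1]
Peg 3: []

After move 3 (0->0):
Peg 0: [2]
Peg 1: [3]
Peg 2: [1]
Peg 3: []

After move 4 (3->1):
Peg 0: [2]
Peg 1: [3]
Peg 2: [1]
Peg 3: []

After move 5 (0->1):
Peg 0: []
Peg 1: [3, 2]
Peg 2: [1]
Peg 3: []

After move 6 (1->3):
Peg 0: []
Peg 1: [3]
Peg 2: [1]
Peg 3: [2]

After move 7 (1->2):
Peg 0: []
Peg 1: [3]
Peg 2: [1]
Peg 3: [2]

After move 8 (2->1):
Peg 0: []
Peg 1: [3, 1]
Peg 2: []
Peg 3: [2]

After move 9 (2->2):
Peg 0: []
Peg 1: [3, 1]
Peg 2: []
Peg 3: [2]

After move 10 (1->0):
Peg 0: [1]
Peg 1: [3]
Peg 2: []
Peg 3: [2]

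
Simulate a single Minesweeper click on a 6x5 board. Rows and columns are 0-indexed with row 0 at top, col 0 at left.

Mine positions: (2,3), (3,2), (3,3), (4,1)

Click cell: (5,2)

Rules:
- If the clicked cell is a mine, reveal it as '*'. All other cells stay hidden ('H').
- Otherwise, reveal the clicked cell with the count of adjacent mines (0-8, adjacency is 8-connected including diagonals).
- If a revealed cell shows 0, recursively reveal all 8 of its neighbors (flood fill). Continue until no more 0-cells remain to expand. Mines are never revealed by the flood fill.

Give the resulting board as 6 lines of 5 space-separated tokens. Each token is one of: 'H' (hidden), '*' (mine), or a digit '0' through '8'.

H H H H H
H H H H H
H H H H H
H H H H H
H H H H H
H H 1 H H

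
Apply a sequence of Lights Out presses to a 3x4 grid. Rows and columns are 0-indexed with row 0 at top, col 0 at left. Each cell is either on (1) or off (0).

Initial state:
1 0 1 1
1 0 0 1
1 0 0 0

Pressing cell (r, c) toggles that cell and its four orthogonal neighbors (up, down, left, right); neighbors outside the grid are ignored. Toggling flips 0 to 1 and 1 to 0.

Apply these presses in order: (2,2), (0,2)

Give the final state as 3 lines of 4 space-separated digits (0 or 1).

After press 1 at (2,2):
1 0 1 1
1 0 1 1
1 1 1 1

After press 2 at (0,2):
1 1 0 0
1 0 0 1
1 1 1 1

Answer: 1 1 0 0
1 0 0 1
1 1 1 1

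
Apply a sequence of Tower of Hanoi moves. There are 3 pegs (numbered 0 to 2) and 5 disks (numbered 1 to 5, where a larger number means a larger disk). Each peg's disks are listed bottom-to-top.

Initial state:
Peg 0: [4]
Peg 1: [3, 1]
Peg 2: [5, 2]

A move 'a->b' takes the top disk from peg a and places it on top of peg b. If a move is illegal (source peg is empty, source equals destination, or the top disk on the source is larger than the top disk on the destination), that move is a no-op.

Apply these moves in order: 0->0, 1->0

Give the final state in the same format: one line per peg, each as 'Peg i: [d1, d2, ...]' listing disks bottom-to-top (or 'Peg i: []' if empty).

After move 1 (0->0):
Peg 0: [4]
Peg 1: [3, 1]
Peg 2: [5, 2]

After move 2 (1->0):
Peg 0: [4, 1]
Peg 1: [3]
Peg 2: [5, 2]

Answer: Peg 0: [4, 1]
Peg 1: [3]
Peg 2: [5, 2]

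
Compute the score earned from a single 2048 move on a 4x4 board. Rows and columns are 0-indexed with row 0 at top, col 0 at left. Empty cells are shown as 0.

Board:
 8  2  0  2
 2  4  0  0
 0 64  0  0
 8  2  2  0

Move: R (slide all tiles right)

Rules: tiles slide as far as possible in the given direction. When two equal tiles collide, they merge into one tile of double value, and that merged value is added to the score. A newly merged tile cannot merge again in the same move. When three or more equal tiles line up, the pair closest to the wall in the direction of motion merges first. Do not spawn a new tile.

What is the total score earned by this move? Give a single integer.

Slide right:
row 0: [8, 2, 0, 2] -> [0, 0, 8, 4]  score +4 (running 4)
row 1: [2, 4, 0, 0] -> [0, 0, 2, 4]  score +0 (running 4)
row 2: [0, 64, 0, 0] -> [0, 0, 0, 64]  score +0 (running 4)
row 3: [8, 2, 2, 0] -> [0, 0, 8, 4]  score +4 (running 8)
Board after move:
 0  0  8  4
 0  0  2  4
 0  0  0 64
 0  0  8  4

Answer: 8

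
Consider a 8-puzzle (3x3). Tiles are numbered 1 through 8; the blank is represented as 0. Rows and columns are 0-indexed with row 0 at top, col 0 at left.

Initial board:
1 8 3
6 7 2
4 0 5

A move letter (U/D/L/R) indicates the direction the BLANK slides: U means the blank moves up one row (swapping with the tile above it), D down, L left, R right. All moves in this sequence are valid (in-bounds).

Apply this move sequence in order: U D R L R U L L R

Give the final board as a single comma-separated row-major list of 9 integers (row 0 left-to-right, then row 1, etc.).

After move 1 (U):
1 8 3
6 0 2
4 7 5

After move 2 (D):
1 8 3
6 7 2
4 0 5

After move 3 (R):
1 8 3
6 7 2
4 5 0

After move 4 (L):
1 8 3
6 7 2
4 0 5

After move 5 (R):
1 8 3
6 7 2
4 5 0

After move 6 (U):
1 8 3
6 7 0
4 5 2

After move 7 (L):
1 8 3
6 0 7
4 5 2

After move 8 (L):
1 8 3
0 6 7
4 5 2

After move 9 (R):
1 8 3
6 0 7
4 5 2

Answer: 1, 8, 3, 6, 0, 7, 4, 5, 2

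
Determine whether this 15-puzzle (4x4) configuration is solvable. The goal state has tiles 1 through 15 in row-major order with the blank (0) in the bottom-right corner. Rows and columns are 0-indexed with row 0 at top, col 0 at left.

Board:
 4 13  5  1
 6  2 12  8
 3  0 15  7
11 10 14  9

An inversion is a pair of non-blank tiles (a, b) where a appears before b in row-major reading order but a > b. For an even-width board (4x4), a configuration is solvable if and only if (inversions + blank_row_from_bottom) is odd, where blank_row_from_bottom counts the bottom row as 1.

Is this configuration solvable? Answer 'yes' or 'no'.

Answer: no

Derivation:
Inversions: 36
Blank is in row 2 (0-indexed from top), which is row 2 counting from the bottom (bottom = 1).
36 + 2 = 38, which is even, so the puzzle is not solvable.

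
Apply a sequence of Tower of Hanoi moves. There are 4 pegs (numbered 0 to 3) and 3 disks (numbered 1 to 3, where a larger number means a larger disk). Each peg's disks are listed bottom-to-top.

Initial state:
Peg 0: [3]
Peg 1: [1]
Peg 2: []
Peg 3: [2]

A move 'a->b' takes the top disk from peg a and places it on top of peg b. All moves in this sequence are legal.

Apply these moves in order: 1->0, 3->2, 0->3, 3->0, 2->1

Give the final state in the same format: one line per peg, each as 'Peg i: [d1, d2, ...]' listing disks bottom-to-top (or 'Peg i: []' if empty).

Answer: Peg 0: [3, 1]
Peg 1: [2]
Peg 2: []
Peg 3: []

Derivation:
After move 1 (1->0):
Peg 0: [3, 1]
Peg 1: []
Peg 2: []
Peg 3: [2]

After move 2 (3->2):
Peg 0: [3, 1]
Peg 1: []
Peg 2: [2]
Peg 3: []

After move 3 (0->3):
Peg 0: [3]
Peg 1: []
Peg 2: [2]
Peg 3: [1]

After move 4 (3->0):
Peg 0: [3, 1]
Peg 1: []
Peg 2: [2]
Peg 3: []

After move 5 (2->1):
Peg 0: [3, 1]
Peg 1: [2]
Peg 2: []
Peg 3: []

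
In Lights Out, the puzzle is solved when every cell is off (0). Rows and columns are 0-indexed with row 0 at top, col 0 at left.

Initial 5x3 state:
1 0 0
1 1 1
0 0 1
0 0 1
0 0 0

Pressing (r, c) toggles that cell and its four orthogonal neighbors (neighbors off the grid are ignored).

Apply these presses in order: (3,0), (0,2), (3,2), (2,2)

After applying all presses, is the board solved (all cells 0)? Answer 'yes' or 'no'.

Answer: no

Derivation:
After press 1 at (3,0):
1 0 0
1 1 1
1 0 1
1 1 1
1 0 0

After press 2 at (0,2):
1 1 1
1 1 0
1 0 1
1 1 1
1 0 0

After press 3 at (3,2):
1 1 1
1 1 0
1 0 0
1 0 0
1 0 1

After press 4 at (2,2):
1 1 1
1 1 1
1 1 1
1 0 1
1 0 1

Lights still on: 13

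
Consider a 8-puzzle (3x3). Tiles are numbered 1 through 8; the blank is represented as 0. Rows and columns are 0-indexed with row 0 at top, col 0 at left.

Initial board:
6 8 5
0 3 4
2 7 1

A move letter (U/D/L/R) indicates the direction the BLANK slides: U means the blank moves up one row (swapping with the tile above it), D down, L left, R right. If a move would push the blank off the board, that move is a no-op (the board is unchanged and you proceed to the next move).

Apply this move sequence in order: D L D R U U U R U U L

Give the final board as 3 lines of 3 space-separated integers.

Answer: 6 0 5
2 8 4
7 3 1

Derivation:
After move 1 (D):
6 8 5
2 3 4
0 7 1

After move 2 (L):
6 8 5
2 3 4
0 7 1

After move 3 (D):
6 8 5
2 3 4
0 7 1

After move 4 (R):
6 8 5
2 3 4
7 0 1

After move 5 (U):
6 8 5
2 0 4
7 3 1

After move 6 (U):
6 0 5
2 8 4
7 3 1

After move 7 (U):
6 0 5
2 8 4
7 3 1

After move 8 (R):
6 5 0
2 8 4
7 3 1

After move 9 (U):
6 5 0
2 8 4
7 3 1

After move 10 (U):
6 5 0
2 8 4
7 3 1

After move 11 (L):
6 0 5
2 8 4
7 3 1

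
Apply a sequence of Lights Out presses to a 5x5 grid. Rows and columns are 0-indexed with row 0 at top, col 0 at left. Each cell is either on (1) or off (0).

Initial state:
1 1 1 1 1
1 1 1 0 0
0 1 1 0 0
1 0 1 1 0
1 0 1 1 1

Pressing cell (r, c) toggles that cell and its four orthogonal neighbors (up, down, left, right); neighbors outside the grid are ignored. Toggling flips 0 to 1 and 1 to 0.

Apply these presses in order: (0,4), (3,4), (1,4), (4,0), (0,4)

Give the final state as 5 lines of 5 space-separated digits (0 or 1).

After press 1 at (0,4):
1 1 1 0 0
1 1 1 0 1
0 1 1 0 0
1 0 1 1 0
1 0 1 1 1

After press 2 at (3,4):
1 1 1 0 0
1 1 1 0 1
0 1 1 0 1
1 0 1 0 1
1 0 1 1 0

After press 3 at (1,4):
1 1 1 0 1
1 1 1 1 0
0 1 1 0 0
1 0 1 0 1
1 0 1 1 0

After press 4 at (4,0):
1 1 1 0 1
1 1 1 1 0
0 1 1 0 0
0 0 1 0 1
0 1 1 1 0

After press 5 at (0,4):
1 1 1 1 0
1 1 1 1 1
0 1 1 0 0
0 0 1 0 1
0 1 1 1 0

Answer: 1 1 1 1 0
1 1 1 1 1
0 1 1 0 0
0 0 1 0 1
0 1 1 1 0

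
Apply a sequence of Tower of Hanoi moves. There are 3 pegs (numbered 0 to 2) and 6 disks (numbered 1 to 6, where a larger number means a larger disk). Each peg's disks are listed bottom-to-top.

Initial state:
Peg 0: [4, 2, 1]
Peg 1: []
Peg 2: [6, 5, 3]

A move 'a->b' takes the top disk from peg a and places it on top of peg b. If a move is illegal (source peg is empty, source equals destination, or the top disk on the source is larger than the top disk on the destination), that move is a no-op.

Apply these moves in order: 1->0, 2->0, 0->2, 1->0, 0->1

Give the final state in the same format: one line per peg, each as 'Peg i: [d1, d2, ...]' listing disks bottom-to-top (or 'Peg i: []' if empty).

Answer: Peg 0: [4]
Peg 1: [2]
Peg 2: [6, 5, 3, 1]

Derivation:
After move 1 (1->0):
Peg 0: [4, 2, 1]
Peg 1: []
Peg 2: [6, 5, 3]

After move 2 (2->0):
Peg 0: [4, 2, 1]
Peg 1: []
Peg 2: [6, 5, 3]

After move 3 (0->2):
Peg 0: [4, 2]
Peg 1: []
Peg 2: [6, 5, 3, 1]

After move 4 (1->0):
Peg 0: [4, 2]
Peg 1: []
Peg 2: [6, 5, 3, 1]

After move 5 (0->1):
Peg 0: [4]
Peg 1: [2]
Peg 2: [6, 5, 3, 1]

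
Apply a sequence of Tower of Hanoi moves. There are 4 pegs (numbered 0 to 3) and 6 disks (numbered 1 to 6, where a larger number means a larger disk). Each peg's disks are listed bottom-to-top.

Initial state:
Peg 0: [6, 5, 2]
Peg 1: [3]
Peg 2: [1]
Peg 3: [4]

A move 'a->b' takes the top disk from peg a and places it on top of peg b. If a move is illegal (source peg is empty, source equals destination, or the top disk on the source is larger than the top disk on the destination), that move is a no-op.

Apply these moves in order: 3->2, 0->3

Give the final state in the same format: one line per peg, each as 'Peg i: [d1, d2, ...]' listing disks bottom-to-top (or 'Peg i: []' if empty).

After move 1 (3->2):
Peg 0: [6, 5, 2]
Peg 1: [3]
Peg 2: [1]
Peg 3: [4]

After move 2 (0->3):
Peg 0: [6, 5]
Peg 1: [3]
Peg 2: [1]
Peg 3: [4, 2]

Answer: Peg 0: [6, 5]
Peg 1: [3]
Peg 2: [1]
Peg 3: [4, 2]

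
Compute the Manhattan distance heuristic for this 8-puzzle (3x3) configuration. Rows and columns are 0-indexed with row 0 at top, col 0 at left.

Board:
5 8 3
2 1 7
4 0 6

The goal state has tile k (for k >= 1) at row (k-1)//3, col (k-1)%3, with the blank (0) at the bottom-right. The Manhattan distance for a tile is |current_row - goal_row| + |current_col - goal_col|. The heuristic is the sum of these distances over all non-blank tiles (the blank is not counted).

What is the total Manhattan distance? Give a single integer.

Tile 5: (0,0)->(1,1) = 2
Tile 8: (0,1)->(2,1) = 2
Tile 3: (0,2)->(0,2) = 0
Tile 2: (1,0)->(0,1) = 2
Tile 1: (1,1)->(0,0) = 2
Tile 7: (1,2)->(2,0) = 3
Tile 4: (2,0)->(1,0) = 1
Tile 6: (2,2)->(1,2) = 1
Sum: 2 + 2 + 0 + 2 + 2 + 3 + 1 + 1 = 13

Answer: 13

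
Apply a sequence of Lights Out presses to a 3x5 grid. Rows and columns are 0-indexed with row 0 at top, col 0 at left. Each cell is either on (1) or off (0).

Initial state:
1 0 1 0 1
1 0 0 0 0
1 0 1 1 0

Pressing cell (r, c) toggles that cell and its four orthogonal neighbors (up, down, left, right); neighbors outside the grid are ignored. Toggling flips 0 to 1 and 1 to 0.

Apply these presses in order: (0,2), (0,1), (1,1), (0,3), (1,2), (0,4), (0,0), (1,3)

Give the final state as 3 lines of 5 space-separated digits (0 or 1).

After press 1 at (0,2):
1 1 0 1 1
1 0 1 0 0
1 0 1 1 0

After press 2 at (0,1):
0 0 1 1 1
1 1 1 0 0
1 0 1 1 0

After press 3 at (1,1):
0 1 1 1 1
0 0 0 0 0
1 1 1 1 0

After press 4 at (0,3):
0 1 0 0 0
0 0 0 1 0
1 1 1 1 0

After press 5 at (1,2):
0 1 1 0 0
0 1 1 0 0
1 1 0 1 0

After press 6 at (0,4):
0 1 1 1 1
0 1 1 0 1
1 1 0 1 0

After press 7 at (0,0):
1 0 1 1 1
1 1 1 0 1
1 1 0 1 0

After press 8 at (1,3):
1 0 1 0 1
1 1 0 1 0
1 1 0 0 0

Answer: 1 0 1 0 1
1 1 0 1 0
1 1 0 0 0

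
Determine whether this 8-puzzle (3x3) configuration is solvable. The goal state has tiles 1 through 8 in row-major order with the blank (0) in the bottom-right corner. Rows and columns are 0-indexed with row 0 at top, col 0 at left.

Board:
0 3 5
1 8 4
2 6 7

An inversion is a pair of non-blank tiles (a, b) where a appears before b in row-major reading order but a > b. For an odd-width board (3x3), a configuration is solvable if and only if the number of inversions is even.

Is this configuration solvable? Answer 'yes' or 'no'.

Inversions (pairs i<j in row-major order where tile[i] > tile[j] > 0): 10
10 is even, so the puzzle is solvable.

Answer: yes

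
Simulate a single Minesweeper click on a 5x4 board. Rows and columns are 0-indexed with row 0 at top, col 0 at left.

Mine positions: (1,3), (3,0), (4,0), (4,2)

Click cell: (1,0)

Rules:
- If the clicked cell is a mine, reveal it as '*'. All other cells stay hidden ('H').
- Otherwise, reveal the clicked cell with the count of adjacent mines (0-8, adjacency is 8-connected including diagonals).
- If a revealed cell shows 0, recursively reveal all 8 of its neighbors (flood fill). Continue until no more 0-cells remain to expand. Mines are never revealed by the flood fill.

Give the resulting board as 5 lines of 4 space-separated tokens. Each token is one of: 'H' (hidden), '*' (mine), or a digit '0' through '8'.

0 0 1 H
0 0 1 H
1 1 1 H
H H H H
H H H H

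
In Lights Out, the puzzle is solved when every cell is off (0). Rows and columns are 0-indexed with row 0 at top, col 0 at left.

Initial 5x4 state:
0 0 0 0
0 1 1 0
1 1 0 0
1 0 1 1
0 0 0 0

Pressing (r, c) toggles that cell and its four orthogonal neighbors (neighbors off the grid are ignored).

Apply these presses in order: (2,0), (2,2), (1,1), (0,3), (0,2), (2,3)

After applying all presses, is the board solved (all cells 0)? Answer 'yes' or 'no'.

Answer: yes

Derivation:
After press 1 at (2,0):
0 0 0 0
1 1 1 0
0 0 0 0
0 0 1 1
0 0 0 0

After press 2 at (2,2):
0 0 0 0
1 1 0 0
0 1 1 1
0 0 0 1
0 0 0 0

After press 3 at (1,1):
0 1 0 0
0 0 1 0
0 0 1 1
0 0 0 1
0 0 0 0

After press 4 at (0,3):
0 1 1 1
0 0 1 1
0 0 1 1
0 0 0 1
0 0 0 0

After press 5 at (0,2):
0 0 0 0
0 0 0 1
0 0 1 1
0 0 0 1
0 0 0 0

After press 6 at (2,3):
0 0 0 0
0 0 0 0
0 0 0 0
0 0 0 0
0 0 0 0

Lights still on: 0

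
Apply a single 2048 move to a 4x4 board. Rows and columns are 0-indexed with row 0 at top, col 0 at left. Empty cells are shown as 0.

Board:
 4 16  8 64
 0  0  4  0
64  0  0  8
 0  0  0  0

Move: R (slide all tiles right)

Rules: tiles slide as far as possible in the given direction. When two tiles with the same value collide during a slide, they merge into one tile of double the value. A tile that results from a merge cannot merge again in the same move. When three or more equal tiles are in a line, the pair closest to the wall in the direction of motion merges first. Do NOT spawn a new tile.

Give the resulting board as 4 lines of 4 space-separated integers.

Slide right:
row 0: [4, 16, 8, 64] -> [4, 16, 8, 64]
row 1: [0, 0, 4, 0] -> [0, 0, 0, 4]
row 2: [64, 0, 0, 8] -> [0, 0, 64, 8]
row 3: [0, 0, 0, 0] -> [0, 0, 0, 0]

Answer:  4 16  8 64
 0  0  0  4
 0  0 64  8
 0  0  0  0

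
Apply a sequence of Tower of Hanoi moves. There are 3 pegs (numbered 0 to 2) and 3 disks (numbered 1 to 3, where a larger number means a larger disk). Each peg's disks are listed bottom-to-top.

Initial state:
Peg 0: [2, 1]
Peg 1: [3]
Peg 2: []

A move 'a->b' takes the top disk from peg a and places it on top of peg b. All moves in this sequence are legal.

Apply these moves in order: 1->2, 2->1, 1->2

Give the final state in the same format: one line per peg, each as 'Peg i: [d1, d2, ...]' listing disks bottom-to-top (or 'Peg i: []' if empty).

Answer: Peg 0: [2, 1]
Peg 1: []
Peg 2: [3]

Derivation:
After move 1 (1->2):
Peg 0: [2, 1]
Peg 1: []
Peg 2: [3]

After move 2 (2->1):
Peg 0: [2, 1]
Peg 1: [3]
Peg 2: []

After move 3 (1->2):
Peg 0: [2, 1]
Peg 1: []
Peg 2: [3]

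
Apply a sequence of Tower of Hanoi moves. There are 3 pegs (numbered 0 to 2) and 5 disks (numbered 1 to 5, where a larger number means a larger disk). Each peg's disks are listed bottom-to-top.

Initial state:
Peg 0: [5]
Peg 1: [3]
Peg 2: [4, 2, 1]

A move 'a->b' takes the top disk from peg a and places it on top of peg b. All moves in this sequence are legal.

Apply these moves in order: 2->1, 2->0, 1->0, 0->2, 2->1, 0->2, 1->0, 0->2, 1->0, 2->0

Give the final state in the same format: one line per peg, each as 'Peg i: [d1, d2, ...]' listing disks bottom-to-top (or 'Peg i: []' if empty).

Answer: Peg 0: [5, 3, 1]
Peg 1: []
Peg 2: [4, 2]

Derivation:
After move 1 (2->1):
Peg 0: [5]
Peg 1: [3, 1]
Peg 2: [4, 2]

After move 2 (2->0):
Peg 0: [5, 2]
Peg 1: [3, 1]
Peg 2: [4]

After move 3 (1->0):
Peg 0: [5, 2, 1]
Peg 1: [3]
Peg 2: [4]

After move 4 (0->2):
Peg 0: [5, 2]
Peg 1: [3]
Peg 2: [4, 1]

After move 5 (2->1):
Peg 0: [5, 2]
Peg 1: [3, 1]
Peg 2: [4]

After move 6 (0->2):
Peg 0: [5]
Peg 1: [3, 1]
Peg 2: [4, 2]

After move 7 (1->0):
Peg 0: [5, 1]
Peg 1: [3]
Peg 2: [4, 2]

After move 8 (0->2):
Peg 0: [5]
Peg 1: [3]
Peg 2: [4, 2, 1]

After move 9 (1->0):
Peg 0: [5, 3]
Peg 1: []
Peg 2: [4, 2, 1]

After move 10 (2->0):
Peg 0: [5, 3, 1]
Peg 1: []
Peg 2: [4, 2]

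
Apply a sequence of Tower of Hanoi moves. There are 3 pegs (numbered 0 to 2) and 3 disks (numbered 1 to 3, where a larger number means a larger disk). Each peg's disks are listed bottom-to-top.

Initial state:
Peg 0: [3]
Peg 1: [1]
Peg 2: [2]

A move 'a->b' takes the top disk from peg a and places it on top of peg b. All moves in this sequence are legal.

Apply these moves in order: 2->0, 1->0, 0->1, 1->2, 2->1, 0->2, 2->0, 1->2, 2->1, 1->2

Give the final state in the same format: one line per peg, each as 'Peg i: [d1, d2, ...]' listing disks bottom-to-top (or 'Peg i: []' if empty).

After move 1 (2->0):
Peg 0: [3, 2]
Peg 1: [1]
Peg 2: []

After move 2 (1->0):
Peg 0: [3, 2, 1]
Peg 1: []
Peg 2: []

After move 3 (0->1):
Peg 0: [3, 2]
Peg 1: [1]
Peg 2: []

After move 4 (1->2):
Peg 0: [3, 2]
Peg 1: []
Peg 2: [1]

After move 5 (2->1):
Peg 0: [3, 2]
Peg 1: [1]
Peg 2: []

After move 6 (0->2):
Peg 0: [3]
Peg 1: [1]
Peg 2: [2]

After move 7 (2->0):
Peg 0: [3, 2]
Peg 1: [1]
Peg 2: []

After move 8 (1->2):
Peg 0: [3, 2]
Peg 1: []
Peg 2: [1]

After move 9 (2->1):
Peg 0: [3, 2]
Peg 1: [1]
Peg 2: []

After move 10 (1->2):
Peg 0: [3, 2]
Peg 1: []
Peg 2: [1]

Answer: Peg 0: [3, 2]
Peg 1: []
Peg 2: [1]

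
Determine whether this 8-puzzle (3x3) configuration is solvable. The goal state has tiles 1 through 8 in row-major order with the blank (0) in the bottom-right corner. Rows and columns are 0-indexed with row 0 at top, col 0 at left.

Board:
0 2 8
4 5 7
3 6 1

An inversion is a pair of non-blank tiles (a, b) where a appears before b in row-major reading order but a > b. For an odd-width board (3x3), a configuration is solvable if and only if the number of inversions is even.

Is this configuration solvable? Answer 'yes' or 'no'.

Answer: yes

Derivation:
Inversions (pairs i<j in row-major order where tile[i] > tile[j] > 0): 16
16 is even, so the puzzle is solvable.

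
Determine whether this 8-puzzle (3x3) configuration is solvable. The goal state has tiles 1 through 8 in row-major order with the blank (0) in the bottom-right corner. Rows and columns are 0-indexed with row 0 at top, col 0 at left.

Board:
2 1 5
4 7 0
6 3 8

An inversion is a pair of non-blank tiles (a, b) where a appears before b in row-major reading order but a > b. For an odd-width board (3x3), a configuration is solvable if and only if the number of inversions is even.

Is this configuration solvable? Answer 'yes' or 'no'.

Inversions (pairs i<j in row-major order where tile[i] > tile[j] > 0): 7
7 is odd, so the puzzle is not solvable.

Answer: no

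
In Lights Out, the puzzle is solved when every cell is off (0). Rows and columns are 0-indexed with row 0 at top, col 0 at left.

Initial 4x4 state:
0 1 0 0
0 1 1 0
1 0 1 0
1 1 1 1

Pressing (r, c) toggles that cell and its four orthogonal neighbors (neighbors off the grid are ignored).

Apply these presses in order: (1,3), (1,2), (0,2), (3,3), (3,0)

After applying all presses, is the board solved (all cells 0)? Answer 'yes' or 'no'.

Answer: yes

Derivation:
After press 1 at (1,3):
0 1 0 1
0 1 0 1
1 0 1 1
1 1 1 1

After press 2 at (1,2):
0 1 1 1
0 0 1 0
1 0 0 1
1 1 1 1

After press 3 at (0,2):
0 0 0 0
0 0 0 0
1 0 0 1
1 1 1 1

After press 4 at (3,3):
0 0 0 0
0 0 0 0
1 0 0 0
1 1 0 0

After press 5 at (3,0):
0 0 0 0
0 0 0 0
0 0 0 0
0 0 0 0

Lights still on: 0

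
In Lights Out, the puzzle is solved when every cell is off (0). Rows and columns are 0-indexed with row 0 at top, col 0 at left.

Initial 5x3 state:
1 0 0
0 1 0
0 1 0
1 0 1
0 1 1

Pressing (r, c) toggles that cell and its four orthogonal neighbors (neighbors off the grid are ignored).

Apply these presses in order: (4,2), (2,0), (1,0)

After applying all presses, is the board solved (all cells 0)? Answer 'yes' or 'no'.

Answer: yes

Derivation:
After press 1 at (4,2):
1 0 0
0 1 0
0 1 0
1 0 0
0 0 0

After press 2 at (2,0):
1 0 0
1 1 0
1 0 0
0 0 0
0 0 0

After press 3 at (1,0):
0 0 0
0 0 0
0 0 0
0 0 0
0 0 0

Lights still on: 0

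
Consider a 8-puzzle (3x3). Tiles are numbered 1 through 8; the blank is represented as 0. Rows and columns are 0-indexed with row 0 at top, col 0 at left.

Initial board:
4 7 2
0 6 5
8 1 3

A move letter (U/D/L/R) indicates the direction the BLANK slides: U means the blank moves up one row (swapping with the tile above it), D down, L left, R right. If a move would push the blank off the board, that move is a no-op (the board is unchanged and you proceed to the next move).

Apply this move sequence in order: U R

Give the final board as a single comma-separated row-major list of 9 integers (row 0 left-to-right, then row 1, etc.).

After move 1 (U):
0 7 2
4 6 5
8 1 3

After move 2 (R):
7 0 2
4 6 5
8 1 3

Answer: 7, 0, 2, 4, 6, 5, 8, 1, 3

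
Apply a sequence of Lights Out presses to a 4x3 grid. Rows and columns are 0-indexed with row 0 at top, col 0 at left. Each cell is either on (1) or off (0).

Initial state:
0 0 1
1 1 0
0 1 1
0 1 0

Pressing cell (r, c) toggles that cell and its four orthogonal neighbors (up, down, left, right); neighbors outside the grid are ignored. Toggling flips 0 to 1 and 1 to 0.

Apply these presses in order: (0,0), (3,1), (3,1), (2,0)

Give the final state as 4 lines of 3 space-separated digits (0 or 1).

Answer: 1 1 1
1 1 0
1 0 1
1 1 0

Derivation:
After press 1 at (0,0):
1 1 1
0 1 0
0 1 1
0 1 0

After press 2 at (3,1):
1 1 1
0 1 0
0 0 1
1 0 1

After press 3 at (3,1):
1 1 1
0 1 0
0 1 1
0 1 0

After press 4 at (2,0):
1 1 1
1 1 0
1 0 1
1 1 0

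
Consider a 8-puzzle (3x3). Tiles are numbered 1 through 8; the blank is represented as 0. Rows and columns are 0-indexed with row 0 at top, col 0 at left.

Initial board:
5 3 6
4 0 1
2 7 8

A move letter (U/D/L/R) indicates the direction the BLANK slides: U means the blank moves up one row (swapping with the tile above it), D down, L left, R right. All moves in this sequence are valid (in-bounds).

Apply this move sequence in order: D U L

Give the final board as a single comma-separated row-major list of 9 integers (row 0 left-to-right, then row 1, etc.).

After move 1 (D):
5 3 6
4 7 1
2 0 8

After move 2 (U):
5 3 6
4 0 1
2 7 8

After move 3 (L):
5 3 6
0 4 1
2 7 8

Answer: 5, 3, 6, 0, 4, 1, 2, 7, 8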